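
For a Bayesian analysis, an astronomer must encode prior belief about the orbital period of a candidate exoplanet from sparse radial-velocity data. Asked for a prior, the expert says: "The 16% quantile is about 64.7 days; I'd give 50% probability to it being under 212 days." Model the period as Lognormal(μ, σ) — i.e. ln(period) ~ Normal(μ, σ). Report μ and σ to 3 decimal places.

If T ~ Lognormal(μ,σ) then ln T ~ Normal(μ,σ), so the p-quantile of ln T is μ + z_p·σ.
ln(64.7) = 4.17 and ln(212) = 5.357; z_{0.16} = -0.9945, z_{0.5} = 0.
σ = (5.357 − 4.17)/(0 − (-0.9945)) = 1.193.
μ = 4.17 − (-0.9945)·1.193 = 5.357.

μ ≈ 5.357, σ ≈ 1.193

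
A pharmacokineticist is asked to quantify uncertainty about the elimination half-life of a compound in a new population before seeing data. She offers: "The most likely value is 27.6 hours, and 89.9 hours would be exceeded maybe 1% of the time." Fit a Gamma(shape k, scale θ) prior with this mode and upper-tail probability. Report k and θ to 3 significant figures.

k ≈ 4.16, θ ≈ 8.72

Gamma(k,θ) with k>1 has mode (k−1)θ, so θ = 27.6/(k−1).
Need P(X < 89.9) = 0.99 with θ tied to k this way. Start at k = 2, θ = 27.6: P(X<89.9) ≈ 0.836.
Too low — raise k to concentrate. Iterating converges to k ≈ 4.16.
Then θ = 27.6/(4.16−1) ≈ 8.72.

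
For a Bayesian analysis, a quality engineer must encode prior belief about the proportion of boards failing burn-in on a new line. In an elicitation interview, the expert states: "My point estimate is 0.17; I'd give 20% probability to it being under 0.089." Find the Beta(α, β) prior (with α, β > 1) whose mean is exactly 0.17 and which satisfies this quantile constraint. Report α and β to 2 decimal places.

With mean 0.17 fixed, write α = 0.17s, β = 0.83s where s = α+β.
Need P(θ < 0.089) = 0.2 under Beta(0.17s, 0.83s). Normal approximation: (q−m)/√(m(1−m)/s) ≈ z_{0.2} = -0.842, so s ≈ 0.17·0.83·(-0.842)²/(0.089−0.17)² = 15.2.
At s = 15.2: P(θ<0.089) ≈ 0.204. Adjusting to match 0.2 gives s ≈ 15.63.
So α = 0.17·15.63 ≈ 2.66, β = 0.83·15.63 ≈ 12.98.

α ≈ 2.66, β ≈ 12.98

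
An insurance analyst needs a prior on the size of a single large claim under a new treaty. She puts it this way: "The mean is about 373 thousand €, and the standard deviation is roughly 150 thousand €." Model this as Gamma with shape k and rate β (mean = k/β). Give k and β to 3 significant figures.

For Gamma(k, rate β): mean = k/β, variance = k/β², so CV = 1/√k.
CV = SD/mean = 150/373 = 0.4021, hence k = 1/CV² = 6.18.
Then β = k/mean = 6.18/373 = 0.0166.

k ≈ 6.18, β ≈ 0.0166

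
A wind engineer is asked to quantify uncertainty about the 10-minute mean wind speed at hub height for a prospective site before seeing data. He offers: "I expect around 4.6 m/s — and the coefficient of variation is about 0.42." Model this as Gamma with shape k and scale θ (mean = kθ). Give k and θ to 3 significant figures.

k ≈ 5.67, θ ≈ 0.811

For Gamma(k, scale θ): mean = kθ, variance = kθ², so CV = 1/√k.
CV = 0.42, hence k = 1/CV² = 5.67.
Then θ = mean/k = 4.6/5.67 = 0.811.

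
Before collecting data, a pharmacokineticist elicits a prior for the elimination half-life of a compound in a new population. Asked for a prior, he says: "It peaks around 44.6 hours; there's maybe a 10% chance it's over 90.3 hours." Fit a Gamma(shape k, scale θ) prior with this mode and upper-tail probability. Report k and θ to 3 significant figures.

k ≈ 4.86, θ ≈ 11.6

Gamma(k,θ) with k>1 has mode (k−1)θ, so θ = 44.6/(k−1).
Need P(X < 90.3) = 0.9 with θ tied to k this way. Start at k = 2, θ = 44.6: P(X<90.3) ≈ 0.601.
Too low — raise k to concentrate. Iterating converges to k ≈ 4.86.
Then θ = 44.6/(4.86−1) ≈ 11.6.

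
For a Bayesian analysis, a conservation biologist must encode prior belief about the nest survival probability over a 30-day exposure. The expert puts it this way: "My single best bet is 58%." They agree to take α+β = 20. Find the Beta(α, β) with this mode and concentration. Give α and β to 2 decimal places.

For α,β > 1 the Beta mode is (α−1)/(α+β−2). With α+β = 20, the mode is (α−1)/18.
Set (α−1)/18 = 0.58 → α = 1 + 0.58·18 = 11.44.
β = 20 − α = 8.56.

α = 11.44, β = 8.56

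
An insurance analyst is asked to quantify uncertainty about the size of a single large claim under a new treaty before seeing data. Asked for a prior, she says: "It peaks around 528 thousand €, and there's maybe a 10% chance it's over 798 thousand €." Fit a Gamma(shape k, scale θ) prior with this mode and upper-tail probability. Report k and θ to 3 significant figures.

k ≈ 11.9, θ ≈ 48.4

Gamma(k,θ) with k>1 has mode (k−1)θ, so θ = 528/(k−1).
Need P(X < 798) = 0.9 with θ tied to k this way. Start at k = 2, θ = 528: P(X<798) ≈ 0.446.
Too low — raise k to concentrate. Iterating converges to k ≈ 11.9.
Then θ = 528/(11.9−1) ≈ 48.4.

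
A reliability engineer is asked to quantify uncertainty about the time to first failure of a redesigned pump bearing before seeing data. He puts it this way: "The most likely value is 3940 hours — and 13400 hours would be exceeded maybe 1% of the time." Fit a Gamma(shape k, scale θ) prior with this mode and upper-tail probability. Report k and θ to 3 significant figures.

Gamma(k,θ) with k>1 has mode (k−1)θ, so θ = 3940/(k−1).
Need P(X < 13400) = 0.99 with θ tied to k this way. Start at k = 2, θ = 3940: P(X<13400) ≈ 0.853.
Too low — raise k to concentrate. Iterating converges to k ≈ 3.91.
Then θ = 3940/(3.91−1) ≈ 1350.

k ≈ 3.91, θ ≈ 1350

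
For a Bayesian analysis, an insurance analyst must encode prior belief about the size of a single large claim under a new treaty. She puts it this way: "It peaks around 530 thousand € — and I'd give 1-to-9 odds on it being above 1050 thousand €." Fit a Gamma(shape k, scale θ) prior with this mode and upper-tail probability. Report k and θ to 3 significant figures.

Gamma(k,θ) with k>1 has mode (k−1)θ, so θ = 530/(k−1).
Need P(X < 1050) = 0.9 with θ tied to k this way. Start at k = 2, θ = 530: P(X<1050) ≈ 0.589.
Too low — raise k to concentrate. Iterating converges to k ≈ 5.1.
Then θ = 530/(5.1−1) ≈ 129.

k ≈ 5.1, θ ≈ 129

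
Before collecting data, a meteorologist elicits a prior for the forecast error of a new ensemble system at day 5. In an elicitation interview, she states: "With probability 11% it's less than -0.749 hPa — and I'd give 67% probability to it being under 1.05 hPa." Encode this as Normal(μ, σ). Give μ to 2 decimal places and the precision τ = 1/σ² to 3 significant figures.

For Normal(μ,σ), the p-quantile is μ + z_p·σ. Here z_{0.11} = -1.227, z_{0.67} = 0.4399.
So -0.749 = μ − 1.227σ and 1.05 = μ + 0.4399σ.
Subtracting: σ = (1.05 − -0.749)/(0.4399 − (-1.227)) = 1.08.
Then μ = -0.749 − (-1.227)·1.08 = 0.58.
Precision τ = 1/σ² = 1/1.08² = 0.858.

μ = 0.58, τ = 0.858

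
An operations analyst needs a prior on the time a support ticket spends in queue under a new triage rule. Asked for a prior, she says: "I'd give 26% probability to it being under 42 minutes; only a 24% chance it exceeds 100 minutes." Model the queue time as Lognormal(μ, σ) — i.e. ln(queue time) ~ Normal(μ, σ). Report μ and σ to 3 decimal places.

μ ≈ 4.151, σ ≈ 0.643

If T ~ Lognormal(μ,σ) then ln T ~ Normal(μ,σ), so the p-quantile of ln T is μ + z_p·σ.
ln(42) = 3.738 and ln(100) = 4.605; z_{0.26} = -0.6433, z_{0.76} = 0.7063.
σ = (4.605 − 3.738)/(0.7063 − (-0.6433)) = 0.643.
μ = 3.738 − (-0.6433)·0.643 = 4.151.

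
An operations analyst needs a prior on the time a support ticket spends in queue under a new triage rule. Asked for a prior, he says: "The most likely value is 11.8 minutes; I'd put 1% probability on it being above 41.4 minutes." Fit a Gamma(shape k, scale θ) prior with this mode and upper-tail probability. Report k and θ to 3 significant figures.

k ≈ 3.75, θ ≈ 4.29

Gamma(k,θ) with k>1 has mode (k−1)θ, so θ = 11.8/(k−1).
Need P(X < 41.4) = 0.99 with θ tied to k this way. Start at k = 2, θ = 11.8: P(X<41.4) ≈ 0.865.
Too low — raise k to concentrate. Iterating converges to k ≈ 3.75.
Then θ = 11.8/(3.75−1) ≈ 4.29.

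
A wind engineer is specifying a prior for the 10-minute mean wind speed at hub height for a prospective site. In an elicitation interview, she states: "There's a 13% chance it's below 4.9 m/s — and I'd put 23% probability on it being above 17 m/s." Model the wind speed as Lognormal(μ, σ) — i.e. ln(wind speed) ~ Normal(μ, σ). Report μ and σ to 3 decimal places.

μ ≈ 2.340, σ ≈ 0.667

If T ~ Lognormal(μ,σ) then ln T ~ Normal(μ,σ), so the p-quantile of ln T is μ + z_p·σ.
ln(4.9) = 1.589 and ln(17) = 2.833; z_{0.13} = -1.126, z_{0.77} = 0.7388.
σ = (2.833 − 1.589)/(0.7388 − (-1.126)) = 0.667.
μ = 1.589 − (-1.126)·0.667 = 2.340.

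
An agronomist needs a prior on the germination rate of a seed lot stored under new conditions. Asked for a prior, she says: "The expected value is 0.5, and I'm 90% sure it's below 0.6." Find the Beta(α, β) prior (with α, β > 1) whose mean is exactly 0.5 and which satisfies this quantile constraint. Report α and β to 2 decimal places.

With mean 0.5 fixed, write α = 0.5s, β = 0.5s where s = α+β.
Need P(θ < 0.6) = 0.9 under Beta(0.5s, 0.5s). Normal approximation: (q−m)/√(m(1−m)/s) ≈ z_{0.9} = 1.28, so s ≈ 0.5·0.5·(1.28)²/(0.6−0.5)² = 41.1.
At s = 41.1: P(θ<0.6) ≈ 0.901. Adjusting to match 0.9 gives s ≈ 40.73.
So α = 0.5·40.73 ≈ 20.36, β = 0.5·40.73 ≈ 20.36.

α ≈ 20.36, β ≈ 20.36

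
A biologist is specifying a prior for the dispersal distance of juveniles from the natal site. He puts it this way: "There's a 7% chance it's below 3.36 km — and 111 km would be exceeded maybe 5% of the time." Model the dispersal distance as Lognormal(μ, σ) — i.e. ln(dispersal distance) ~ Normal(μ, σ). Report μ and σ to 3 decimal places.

μ ≈ 2.866, σ ≈ 1.121

If T ~ Lognormal(μ,σ) then ln T ~ Normal(μ,σ), so the p-quantile of ln T is μ + z_p·σ.
ln(3.36) = 1.212 and ln(111) = 4.71; z_{0.07} = -1.476, z_{0.95} = 1.645.
σ = (4.71 − 1.212)/(1.645 − (-1.476)) = 1.121.
μ = 1.212 − (-1.476)·1.121 = 2.866.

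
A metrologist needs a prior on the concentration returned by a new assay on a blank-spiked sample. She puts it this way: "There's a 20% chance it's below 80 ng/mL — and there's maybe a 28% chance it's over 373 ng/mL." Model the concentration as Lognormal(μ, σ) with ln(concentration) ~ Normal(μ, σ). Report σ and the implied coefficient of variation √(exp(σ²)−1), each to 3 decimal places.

σ ≈ 1.081, CV ≈ 1.489

If T ~ Lognormal(μ,σ) then ln T ~ Normal(μ,σ), so the p-quantile of ln T is μ + z_p·σ.
ln(80) = 4.382 and ln(373) = 5.922; z_{0.2} = -0.8416, z_{0.72} = 0.5828.
σ = (5.922 − 4.382)/(0.5828 − (-0.8416)) = 1.081.
μ = 4.382 − (-0.8416)·1.081 = 5.292.
CV = √(exp(σ²)−1) = √(exp(1.1681)−1) = 1.489.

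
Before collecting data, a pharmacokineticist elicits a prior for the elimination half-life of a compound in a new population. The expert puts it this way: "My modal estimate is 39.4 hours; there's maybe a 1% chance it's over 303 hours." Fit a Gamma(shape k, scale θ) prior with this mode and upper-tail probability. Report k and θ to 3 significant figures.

Gamma(k,θ) with k>1 has mode (k−1)θ, so θ = 39.4/(k−1).
Need P(X < 303) = 0.99 with θ tied to k this way. Start at k = 2, θ = 39.4: P(X<303) ≈ 0.996.
Too high — lower k to spread out. Iterating converges to k ≈ 1.82.
Then θ = 39.4/(1.82−1) ≈ 48.1.

k ≈ 1.82, θ ≈ 48.1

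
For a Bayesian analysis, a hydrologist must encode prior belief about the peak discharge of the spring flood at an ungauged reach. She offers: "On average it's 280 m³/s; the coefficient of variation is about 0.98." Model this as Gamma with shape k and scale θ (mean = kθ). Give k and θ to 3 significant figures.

For Gamma(k, scale θ): mean = kθ, variance = kθ², so CV = 1/√k.
CV = 0.98, hence k = 1/CV² = 1.04.
Then θ = mean/k = 280/1.04 = 269.

k ≈ 1.04, θ ≈ 269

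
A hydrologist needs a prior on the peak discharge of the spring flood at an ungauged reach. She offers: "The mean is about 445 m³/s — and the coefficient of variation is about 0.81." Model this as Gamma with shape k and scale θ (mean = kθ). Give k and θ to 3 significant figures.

k ≈ 1.52, θ ≈ 292

For Gamma(k, scale θ): mean = kθ, variance = kθ², so CV = 1/√k.
CV = 0.81, hence k = 1/CV² = 1.52.
Then θ = mean/k = 445/1.52 = 292.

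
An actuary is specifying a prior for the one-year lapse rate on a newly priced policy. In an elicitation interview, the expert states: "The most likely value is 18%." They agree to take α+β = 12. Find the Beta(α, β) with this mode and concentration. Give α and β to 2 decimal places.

α = 2.80, β = 9.20

For α,β > 1 the Beta mode is (α−1)/(α+β−2). With α+β = 12, the mode is (α−1)/10.
Set (α−1)/10 = 0.18 → α = 1 + 0.18·10 = 2.80.
β = 12 − α = 9.20.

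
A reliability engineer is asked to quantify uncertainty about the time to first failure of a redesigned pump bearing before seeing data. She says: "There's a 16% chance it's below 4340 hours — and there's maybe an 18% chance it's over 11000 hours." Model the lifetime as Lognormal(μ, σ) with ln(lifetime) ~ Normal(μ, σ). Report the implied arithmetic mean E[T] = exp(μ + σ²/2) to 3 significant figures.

E[T] ≈ 7930 hours

If T ~ Lognormal(μ,σ) then ln T ~ Normal(μ,σ), so the p-quantile of ln T is μ + z_p·σ.
ln(4340) = 8.376 and ln(11000) = 9.306; z_{0.16} = -0.9945, z_{0.82} = 0.9154.
σ = (9.306 − 8.376)/(0.9154 − (-0.9945)) = 0.487.
μ = 8.376 − (-0.9945)·0.487 = 8.860.
E[T] = exp(μ + σ²/2) = exp(8.860 + 0.1186) = 7930 hours.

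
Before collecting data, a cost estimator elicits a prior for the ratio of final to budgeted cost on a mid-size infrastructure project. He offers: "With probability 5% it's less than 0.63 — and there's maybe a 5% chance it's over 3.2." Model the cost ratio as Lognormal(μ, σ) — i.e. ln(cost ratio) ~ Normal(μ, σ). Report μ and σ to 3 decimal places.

μ ≈ 0.351, σ ≈ 0.494

If T ~ Lognormal(μ,σ) then ln T ~ Normal(μ,σ), so the p-quantile of ln T is μ + z_p·σ.
ln(0.63) = -0.462 and ln(3.2) = 1.163; z_{0.05} = -1.645, z_{0.95} = 1.645.
σ = (1.163 − -0.462)/(1.645 − (-1.645)) = 0.494.
μ = -0.462 − (-1.645)·0.494 = 0.351.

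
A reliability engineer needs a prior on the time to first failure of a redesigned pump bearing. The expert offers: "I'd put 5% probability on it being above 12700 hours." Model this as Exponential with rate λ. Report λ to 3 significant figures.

P(T > 12700.0) = e^(−λ·12700.0) = 0.05, so λ = −ln(0.05)/12700.0 = 0.000236.

λ ≈ 0.000236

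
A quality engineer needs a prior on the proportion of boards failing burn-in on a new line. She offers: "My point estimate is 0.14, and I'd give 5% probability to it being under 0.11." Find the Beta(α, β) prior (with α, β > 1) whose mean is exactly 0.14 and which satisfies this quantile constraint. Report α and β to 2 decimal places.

α ≈ 46.48, β ≈ 285.54

With mean 0.14 fixed, write α = 0.14s, β = 0.86s where s = α+β.
Need P(θ < 0.11) = 0.05 under Beta(0.14s, 0.86s). Normal approximation: (q−m)/√(m(1−m)/s) ≈ z_{0.05} = -1.64, so s ≈ 0.14·0.86·(-1.64)²/(0.11−0.14)² = 361.9.
At s = 361.9: P(θ<0.11) ≈ 0.043. Adjusting to match 0.05 gives s ≈ 332.02.
So α = 0.14·332.02 ≈ 46.48, β = 0.86·332.02 ≈ 285.54.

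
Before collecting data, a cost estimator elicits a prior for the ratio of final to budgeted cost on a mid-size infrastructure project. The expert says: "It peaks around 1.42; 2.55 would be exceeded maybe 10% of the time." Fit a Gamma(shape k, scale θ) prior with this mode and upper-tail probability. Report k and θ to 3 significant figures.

k ≈ 6.55, θ ≈ 0.256

Gamma(k,θ) with k>1 has mode (k−1)θ, so θ = 1.42/(k−1).
Need P(X < 2.55) = 0.9 with θ tied to k this way. Start at k = 2, θ = 1.42: P(X<2.55) ≈ 0.536.
Too low — raise k to concentrate. Iterating converges to k ≈ 6.55.
Then θ = 1.42/(6.55−1) ≈ 0.256.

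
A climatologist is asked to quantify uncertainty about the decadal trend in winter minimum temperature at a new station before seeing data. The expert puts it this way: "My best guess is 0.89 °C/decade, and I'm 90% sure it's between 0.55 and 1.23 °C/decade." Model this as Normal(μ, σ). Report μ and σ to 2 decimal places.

A symmetric 90% interval runs μ ± z·σ with z = 1.645.
Half-width = 0.34, so σ = 0.34/1.645 = 0.21.
μ is the stated best guess, 0.89.

μ = 0.89, σ = 0.21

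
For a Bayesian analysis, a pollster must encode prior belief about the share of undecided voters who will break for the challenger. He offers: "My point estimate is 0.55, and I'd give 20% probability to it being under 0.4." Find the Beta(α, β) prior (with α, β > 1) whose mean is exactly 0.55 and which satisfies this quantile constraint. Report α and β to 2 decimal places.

With mean 0.55 fixed, write α = 0.55s, β = 0.45s where s = α+β.
Need P(θ < 0.4) = 0.2 under Beta(0.55s, 0.45s). Normal approximation: (q−m)/√(m(1−m)/s) ≈ z_{0.2} = -0.842, so s ≈ 0.55·0.45·(-0.842)²/(0.4−0.55)² = 7.8.
At s = 7.8: P(θ<0.4) ≈ 0.200. Adjusting to match 0.2 gives s ≈ 7.79.
So α = 0.55·7.79 ≈ 4.29, β = 0.45·7.79 ≈ 3.51.

α ≈ 4.29, β ≈ 3.51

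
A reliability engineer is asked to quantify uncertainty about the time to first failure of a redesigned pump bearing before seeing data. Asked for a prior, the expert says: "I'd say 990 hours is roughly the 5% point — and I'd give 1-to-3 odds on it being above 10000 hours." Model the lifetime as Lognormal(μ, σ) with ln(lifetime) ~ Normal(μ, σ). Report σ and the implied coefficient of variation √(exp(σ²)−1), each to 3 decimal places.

σ ≈ 0.997, CV ≈ 1.305

If T ~ Lognormal(μ,σ) then ln T ~ Normal(μ,σ), so the p-quantile of ln T is μ + z_p·σ.
ln(990) = 6.898 and ln(10000) = 9.21; z_{0.05} = -1.645, z_{0.75} = 0.6745.
σ = (9.21 − 6.898)/(0.6745 − (-1.645)) = 0.997.
μ = 6.898 − (-1.645)·0.997 = 8.538.
CV = √(exp(σ²)−1) = √(exp(0.9942)−1) = 1.305.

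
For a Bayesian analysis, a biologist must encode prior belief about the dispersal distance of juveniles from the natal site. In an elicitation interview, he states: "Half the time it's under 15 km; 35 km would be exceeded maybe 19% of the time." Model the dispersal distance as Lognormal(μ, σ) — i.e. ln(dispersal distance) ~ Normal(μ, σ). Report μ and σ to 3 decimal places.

μ ≈ 2.708, σ ≈ 0.965

If T ~ Lognormal(μ,σ) then ln T ~ Normal(μ,σ), so the p-quantile of ln T is μ + z_p·σ.
ln(15) = 2.708 and ln(35) = 3.555; z_{0.5} = 0, z_{0.81} = 0.8779.
σ = (3.555 − 2.708)/(0.8779 − (0)) = 0.965.
μ = 2.708 − (0)·0.965 = 2.708.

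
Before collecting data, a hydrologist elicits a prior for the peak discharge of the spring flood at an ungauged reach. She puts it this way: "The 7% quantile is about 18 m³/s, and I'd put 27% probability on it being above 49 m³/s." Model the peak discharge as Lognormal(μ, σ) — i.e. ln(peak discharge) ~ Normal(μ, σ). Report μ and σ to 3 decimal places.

If T ~ Lognormal(μ,σ) then ln T ~ Normal(μ,σ), so the p-quantile of ln T is μ + z_p·σ.
ln(18) = 2.89 and ln(49) = 3.892; z_{0.07} = -1.476, z_{0.73} = 0.6128.
σ = (3.892 − 2.89)/(0.6128 − (-1.476)) = 0.479.
μ = 2.89 − (-1.476)·0.479 = 3.598.

μ ≈ 3.598, σ ≈ 0.479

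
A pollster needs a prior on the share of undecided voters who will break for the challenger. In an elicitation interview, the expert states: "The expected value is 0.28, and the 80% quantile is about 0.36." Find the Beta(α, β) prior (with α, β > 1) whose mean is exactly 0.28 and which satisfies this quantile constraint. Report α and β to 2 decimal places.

With mean 0.28 fixed, write α = 0.28s, β = 0.72s where s = α+β.
Need P(θ < 0.36) = 0.8 under Beta(0.28s, 0.72s). Normal approximation: (q−m)/√(m(1−m)/s) ≈ z_{0.8} = 0.842, so s ≈ 0.28·0.72·(0.842)²/(0.36−0.28)² = 22.3.
At s = 22.3: P(θ<0.36) ≈ 0.806. Adjusting to match 0.8 gives s ≈ 21.08.
So α = 0.28·21.08 ≈ 5.90, β = 0.72·21.08 ≈ 15.18.

α ≈ 5.90, β ≈ 15.18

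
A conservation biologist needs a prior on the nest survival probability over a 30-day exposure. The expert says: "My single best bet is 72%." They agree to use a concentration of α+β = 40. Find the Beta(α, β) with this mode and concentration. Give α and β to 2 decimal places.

For α,β > 1 the Beta mode is (α−1)/(α+β−2). With α+β = 40, the mode is (α−1)/38.
Set (α−1)/38 = 0.72 → α = 1 + 0.72·38 = 28.36.
β = 40 − α = 11.64.

α = 28.36, β = 11.64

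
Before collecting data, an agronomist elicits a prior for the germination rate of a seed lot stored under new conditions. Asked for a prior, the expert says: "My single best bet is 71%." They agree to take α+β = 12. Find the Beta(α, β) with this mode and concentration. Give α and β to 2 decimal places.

For α,β > 1 the Beta mode is (α−1)/(α+β−2). With α+β = 12, the mode is (α−1)/10.
Set (α−1)/10 = 0.71 → α = 1 + 0.71·10 = 8.10.
β = 12 − α = 3.90.

α = 8.10, β = 3.90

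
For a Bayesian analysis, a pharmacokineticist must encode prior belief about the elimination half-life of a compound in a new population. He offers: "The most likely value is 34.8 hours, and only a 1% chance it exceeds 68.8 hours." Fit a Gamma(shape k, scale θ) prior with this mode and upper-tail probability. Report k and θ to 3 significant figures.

Gamma(k,θ) with k>1 has mode (k−1)θ, so θ = 34.8/(k−1).
Need P(X < 68.8) = 0.99 with θ tied to k this way. Start at k = 2, θ = 34.8: P(X<68.8) ≈ 0.588.
Too low — raise k to concentrate. Iterating converges to k ≈ 11.6.
Then θ = 34.8/(11.6−1) ≈ 3.28.

k ≈ 11.6, θ ≈ 3.28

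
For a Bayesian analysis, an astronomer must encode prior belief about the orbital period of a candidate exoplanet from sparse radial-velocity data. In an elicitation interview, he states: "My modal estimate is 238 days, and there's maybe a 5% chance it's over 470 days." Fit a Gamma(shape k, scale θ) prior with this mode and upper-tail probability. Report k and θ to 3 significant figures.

Gamma(k,θ) with k>1 has mode (k−1)θ, so θ = 238/(k−1).
Need P(X < 470) = 0.95 with θ tied to k this way. Start at k = 2, θ = 238: P(X<470) ≈ 0.587.
Too low — raise k to concentrate. Iterating converges to k ≈ 6.99.
Then θ = 238/(6.99−1) ≈ 39.7.

k ≈ 6.99, θ ≈ 39.7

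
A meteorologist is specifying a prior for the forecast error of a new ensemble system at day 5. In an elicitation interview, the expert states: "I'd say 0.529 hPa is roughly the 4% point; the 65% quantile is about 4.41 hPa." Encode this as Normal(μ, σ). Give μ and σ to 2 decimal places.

The p-quantile of Normal(μ,σ) is μ + z_p·σ, with z_{0.04} = -1.751 and z_{0.65} = 0.3853.
Eliminate σ: μ = (z₂·x₁ − z₁·x₂)/(z₂ − z₁) = (0.3853·0.529 − (-1.751)·4.41)/2.136 = 3.71.
Then σ = (x₂ − x₁)/(z₂ − z₁) = (4.41 − 0.529)/2.136 = 1.82.

μ = 3.71, σ = 1.82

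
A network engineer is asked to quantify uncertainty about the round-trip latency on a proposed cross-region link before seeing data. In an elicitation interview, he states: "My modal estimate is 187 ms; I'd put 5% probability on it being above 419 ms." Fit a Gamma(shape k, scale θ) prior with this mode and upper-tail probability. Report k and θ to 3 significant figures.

k ≈ 5.22, θ ≈ 44.3

Gamma(k,θ) with k>1 has mode (k−1)θ, so θ = 187/(k−1).
Need P(X < 419) = 0.95 with θ tied to k this way. Start at k = 2, θ = 187: P(X<419) ≈ 0.655.
Too low — raise k to concentrate. Iterating converges to k ≈ 5.22.
Then θ = 187/(5.22−1) ≈ 44.3.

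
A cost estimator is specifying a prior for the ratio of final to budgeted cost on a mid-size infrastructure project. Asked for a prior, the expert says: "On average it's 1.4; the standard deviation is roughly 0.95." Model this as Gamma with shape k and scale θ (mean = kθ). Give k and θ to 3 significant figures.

k ≈ 2.17, θ ≈ 0.645

For Gamma(k, scale θ): mean = kθ, variance = kθ², so CV = 1/√k.
CV = SD/mean = 0.95/1.4 = 0.6786, hence k = 1/CV² = 2.17.
Then θ = mean/k = 1.4/2.17 = 0.645.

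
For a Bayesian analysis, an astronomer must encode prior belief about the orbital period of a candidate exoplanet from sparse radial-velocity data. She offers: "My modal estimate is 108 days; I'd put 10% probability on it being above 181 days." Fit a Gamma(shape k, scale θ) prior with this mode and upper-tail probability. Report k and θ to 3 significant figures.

Gamma(k,θ) with k>1 has mode (k−1)θ, so θ = 108/(k−1).
Need P(X < 181) = 0.9 with θ tied to k this way. Start at k = 2, θ = 108: P(X<181) ≈ 0.499.
Too low — raise k to concentrate. Iterating converges to k ≈ 8.09.
Then θ = 108/(8.09−1) ≈ 15.2.

k ≈ 8.09, θ ≈ 15.2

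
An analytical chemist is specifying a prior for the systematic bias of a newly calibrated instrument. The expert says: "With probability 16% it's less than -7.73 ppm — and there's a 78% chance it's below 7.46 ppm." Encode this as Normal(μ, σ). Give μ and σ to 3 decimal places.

μ = 0.821, σ = 8.598

For Normal(μ,σ), the p-quantile is μ + z_p·σ. Here z_{0.16} = -0.9945, z_{0.78} = 0.7722.
So -7.73 = μ − 0.9945σ and 7.46 = μ + 0.7722σ.
Subtracting: σ = (7.46 − -7.73)/(0.7722 − (-0.9945)) = 8.598.
Then μ = -7.73 − (-0.9945)·8.598 = 0.821.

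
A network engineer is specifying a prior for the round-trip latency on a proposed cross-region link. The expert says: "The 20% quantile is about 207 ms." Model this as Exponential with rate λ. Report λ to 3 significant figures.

P(T < 207.0) = 1 − e^(−λ·207.0) = 0.2, so λ = −ln(1−0.2)/207.0 = −ln(0.8)/207.0 = 0.00108.

λ ≈ 0.00108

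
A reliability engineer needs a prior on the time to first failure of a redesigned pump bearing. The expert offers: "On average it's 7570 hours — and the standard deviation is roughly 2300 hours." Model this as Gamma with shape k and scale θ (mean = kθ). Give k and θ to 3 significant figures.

k ≈ 10.8, θ ≈ 699

For Gamma(k, scale θ): mean = kθ, variance = kθ², so CV = 1/√k.
CV = SD/mean = 2300/7570 = 0.3038, hence k = 1/CV² = 10.8.
Then θ = mean/k = 7570/10.8 = 699.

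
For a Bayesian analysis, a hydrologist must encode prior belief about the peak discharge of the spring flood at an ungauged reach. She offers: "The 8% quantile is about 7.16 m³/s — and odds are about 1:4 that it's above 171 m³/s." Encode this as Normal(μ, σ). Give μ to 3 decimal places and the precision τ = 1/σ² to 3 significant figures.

For Normal(μ,σ), the p-quantile is μ + z_p·σ. Here z_{0.08} = -1.405, z_{0.8} = 0.8416.
So 7.16 = μ − 1.405σ and 171 = μ + 0.8416σ.
Subtracting: σ = (171 − 7.16)/(0.8416 − (-1.405)) = 72.925.
Then μ = 7.16 − (-1.405)·72.925 = 109.625.
Precision τ = 1/σ² = 1/72.92² = 0.000188.

μ = 109.625, τ = 0.000188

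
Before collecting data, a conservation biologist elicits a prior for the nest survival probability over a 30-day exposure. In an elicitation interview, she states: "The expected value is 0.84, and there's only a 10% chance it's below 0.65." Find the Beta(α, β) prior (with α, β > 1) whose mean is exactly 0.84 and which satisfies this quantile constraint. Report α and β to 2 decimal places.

α ≈ 5.54, β ≈ 1.06

With mean 0.84 fixed, write α = 0.84s, β = 0.16s where s = α+β.
Need P(θ < 0.65) = 0.1 under Beta(0.84s, 0.16s). Normal approximation: (q−m)/√(m(1−m)/s) ≈ z_{0.1} = -1.28, so s ≈ 0.84·0.16·(-1.28)²/(0.65−0.84)² = 6.1.
At s = 6.1: P(θ<0.65) ≈ 0.106. Adjusting to match 0.1 gives s ≈ 6.60.
So α = 0.84·6.60 ≈ 5.54, β = 0.16·6.60 ≈ 1.06.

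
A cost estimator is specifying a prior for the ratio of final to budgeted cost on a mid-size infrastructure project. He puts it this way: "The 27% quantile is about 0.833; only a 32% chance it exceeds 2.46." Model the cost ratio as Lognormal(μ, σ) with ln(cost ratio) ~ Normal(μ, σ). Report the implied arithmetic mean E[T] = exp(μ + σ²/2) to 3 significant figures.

E[T] ≈ 2.54

If T ~ Lognormal(μ,σ) then ln T ~ Normal(μ,σ), so the p-quantile of ln T is μ + z_p·σ.
ln(0.833) = -0.1827 and ln(2.46) = 0.9002; z_{0.27} = -0.6128, z_{0.68} = 0.4677.
σ = (0.9002 − -0.1827)/(0.4677 − (-0.6128)) = 1.002.
μ = -0.1827 − (-0.6128)·1.002 = 0.431.
E[T] = exp(μ + σ²/2) = exp(0.431 + 0.5022) = 2.54.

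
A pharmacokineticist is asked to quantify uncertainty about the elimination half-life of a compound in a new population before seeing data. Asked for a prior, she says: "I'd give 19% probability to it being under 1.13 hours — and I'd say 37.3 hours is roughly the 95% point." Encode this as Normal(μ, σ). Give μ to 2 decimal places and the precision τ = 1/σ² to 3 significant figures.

μ = 13.72, τ = 0.00486

For Normal(μ,σ), the p-quantile is μ + z_p·σ. Here z_{0.19} = -0.8779, z_{0.95} = 1.645.
So 1.13 = μ − 0.8779σ and 37.3 = μ + 1.645σ.
Subtracting: σ = (37.3 − 1.13)/(1.645 − (-0.8779)) = 14.34.
Then μ = 1.13 − (-0.8779)·14.34 = 13.72.
Precision τ = 1/σ² = 1/14.34² = 0.00486.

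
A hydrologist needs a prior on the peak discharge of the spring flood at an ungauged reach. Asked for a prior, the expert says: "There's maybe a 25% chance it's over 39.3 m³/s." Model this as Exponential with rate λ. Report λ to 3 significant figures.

λ ≈ 0.0353

P(T > 39.3) = e^(−λ·39.3) = 0.25, so λ = −ln(0.25)/39.3 = 0.0353.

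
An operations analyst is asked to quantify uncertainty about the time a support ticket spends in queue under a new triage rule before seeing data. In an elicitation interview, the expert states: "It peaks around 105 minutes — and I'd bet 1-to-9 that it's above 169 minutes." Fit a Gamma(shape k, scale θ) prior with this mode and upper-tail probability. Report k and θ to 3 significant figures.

Gamma(k,θ) with k>1 has mode (k−1)θ, so θ = 105/(k−1).
Need P(X < 169) = 0.9 with θ tied to k this way. Start at k = 2, θ = 105: P(X<169) ≈ 0.478.
Too low — raise k to concentrate. Iterating converges to k ≈ 9.3.
Then θ = 105/(9.3−1) ≈ 12.6.

k ≈ 9.3, θ ≈ 12.6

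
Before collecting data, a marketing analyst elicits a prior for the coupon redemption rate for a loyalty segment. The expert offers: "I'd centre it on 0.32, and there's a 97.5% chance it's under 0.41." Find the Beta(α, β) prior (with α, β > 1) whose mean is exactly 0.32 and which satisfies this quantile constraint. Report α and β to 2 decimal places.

α ≈ 34.95, β ≈ 74.26

With mean 0.32 fixed, write α = 0.32s, β = 0.68s where s = α+β.
Need P(θ < 0.41) = 0.975 under Beta(0.32s, 0.68s). Normal approximation: (q−m)/√(m(1−m)/s) ≈ z_{0.975} = 1.96, so s ≈ 0.32·0.68·(1.96)²/(0.41−0.32)² = 103.2.
At s = 103.2: P(θ<0.41) ≈ 0.972. Adjusting to match 0.975 gives s ≈ 109.21.
So α = 0.32·109.21 ≈ 34.95, β = 0.68·109.21 ≈ 74.26.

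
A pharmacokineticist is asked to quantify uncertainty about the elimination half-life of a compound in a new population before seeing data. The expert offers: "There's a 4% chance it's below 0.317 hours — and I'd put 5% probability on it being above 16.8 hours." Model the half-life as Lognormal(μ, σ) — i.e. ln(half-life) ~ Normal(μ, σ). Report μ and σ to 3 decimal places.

If T ~ Lognormal(μ,σ) then ln T ~ Normal(μ,σ), so the p-quantile of ln T is μ + z_p·σ.
ln(0.317) = -1.149 and ln(16.8) = 2.821; z_{0.04} = -1.751, z_{0.95} = 1.645.
σ = (2.821 − -1.149)/(1.645 − (-1.751)) = 1.169.
μ = -1.149 − (-1.751)·1.169 = 0.898.

μ ≈ 0.898, σ ≈ 1.169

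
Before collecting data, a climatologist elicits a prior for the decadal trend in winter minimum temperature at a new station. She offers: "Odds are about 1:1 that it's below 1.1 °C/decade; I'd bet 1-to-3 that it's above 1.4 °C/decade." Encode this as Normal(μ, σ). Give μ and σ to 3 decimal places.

The p-quantile of Normal(μ,σ) is μ + z_p·σ, with z_{0.5} = 0 and z_{0.75} = 0.6745.
Eliminate σ: μ = (z₂·x₁ − z₁·x₂)/(z₂ − z₁) = (0.6745·1.1 − (0)·1.4)/0.6745 = 1.100.
Then σ = (x₂ − x₁)/(z₂ − z₁) = (1.4 − 1.1)/0.6745 = 0.445.

μ = 1.100, σ = 0.445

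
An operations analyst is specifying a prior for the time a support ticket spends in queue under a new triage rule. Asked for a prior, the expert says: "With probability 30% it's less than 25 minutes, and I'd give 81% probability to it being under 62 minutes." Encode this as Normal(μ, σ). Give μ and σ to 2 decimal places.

μ = 38.84, σ = 26.39

The p-quantile of Normal(μ,σ) is μ + z_p·σ, with z_{0.3} = -0.5244 and z_{0.81} = 0.8779.
Eliminate σ: μ = (z₂·x₁ − z₁·x₂)/(z₂ − z₁) = (0.8779·25 − (-0.5244)·62)/1.402 = 38.84.
Then σ = (x₂ − x₁)/(z₂ − z₁) = (62 − 25)/1.402 = 26.39.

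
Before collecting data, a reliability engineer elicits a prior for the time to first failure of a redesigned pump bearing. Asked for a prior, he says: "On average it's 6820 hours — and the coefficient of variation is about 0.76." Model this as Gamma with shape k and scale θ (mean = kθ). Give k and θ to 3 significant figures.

For Gamma(k, scale θ): mean = kθ, variance = kθ², so CV = 1/√k.
CV = 0.76, hence k = 1/CV² = 1.73.
Then θ = mean/k = 6820/1.73 = 3940.

k ≈ 1.73, θ ≈ 3940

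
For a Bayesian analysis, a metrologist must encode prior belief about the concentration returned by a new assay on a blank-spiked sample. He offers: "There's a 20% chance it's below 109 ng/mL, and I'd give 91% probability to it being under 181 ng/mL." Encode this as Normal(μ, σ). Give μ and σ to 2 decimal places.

For Normal(μ,σ), the p-quantile is μ + z_p·σ. Here z_{0.2} = -0.8416, z_{0.91} = 1.341.
So 109 = μ − 0.8416σ and 181 = μ + 1.341σ.
Subtracting: σ = (181 − 109)/(1.341 − (-0.8416)) = 32.99.
Then μ = 109 − (-0.8416)·32.99 = 136.77.

μ = 136.77, σ = 32.99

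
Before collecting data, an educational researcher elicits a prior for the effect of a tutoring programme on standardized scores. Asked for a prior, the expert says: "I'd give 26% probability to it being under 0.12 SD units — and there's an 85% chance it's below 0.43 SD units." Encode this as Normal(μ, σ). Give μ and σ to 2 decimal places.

The p-quantile of Normal(μ,σ) is μ + z_p·σ, with z_{0.26} = -0.6433 and z_{0.85} = 1.036.
Eliminate σ: μ = (z₂·x₁ − z₁·x₂)/(z₂ − z₁) = (1.036·0.12 − (-0.6433)·0.43)/1.68 = 0.24.
Then σ = (x₂ − x₁)/(z₂ − z₁) = (0.43 − 0.12)/1.68 = 0.18.

μ = 0.24, σ = 0.18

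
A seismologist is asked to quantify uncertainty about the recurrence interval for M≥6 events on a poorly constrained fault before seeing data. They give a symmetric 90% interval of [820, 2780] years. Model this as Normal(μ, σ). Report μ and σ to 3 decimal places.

A symmetric 90% interval runs μ ± z·σ with z = 1.645.
Half-width = 980, so σ = 980/1.645 = 595.798.
μ is the interval midpoint, 1800.000.

μ = 1800.000, σ = 595.798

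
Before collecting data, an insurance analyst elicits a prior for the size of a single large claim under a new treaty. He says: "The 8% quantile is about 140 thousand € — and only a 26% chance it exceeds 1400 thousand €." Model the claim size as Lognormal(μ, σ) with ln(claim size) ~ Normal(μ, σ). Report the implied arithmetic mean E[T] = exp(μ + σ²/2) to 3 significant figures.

E[T] ≈ 1280 thousand €

If T ~ Lognormal(μ,σ) then ln T ~ Normal(μ,σ), so the p-quantile of ln T is μ + z_p·σ.
ln(140) = 4.942 and ln(1400) = 7.244; z_{0.08} = -1.405, z_{0.74} = 0.6433.
σ = (7.244 − 4.942)/(0.6433 − (-1.405)) = 1.124.
μ = 4.942 − (-1.405)·1.124 = 6.521.
E[T] = exp(μ + σ²/2) = exp(6.521 + 0.6318) = 1280 thousand €.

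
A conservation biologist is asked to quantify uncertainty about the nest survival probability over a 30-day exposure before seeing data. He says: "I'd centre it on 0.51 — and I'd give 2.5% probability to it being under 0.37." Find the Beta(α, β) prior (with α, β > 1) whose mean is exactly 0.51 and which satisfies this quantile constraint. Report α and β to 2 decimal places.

With mean 0.51 fixed, write α = 0.51s, β = 0.49s where s = α+β.
Need P(θ < 0.37) = 0.025 under Beta(0.51s, 0.49s). Normal approximation: (q−m)/√(m(1−m)/s) ≈ z_{0.025} = -1.96, so s ≈ 0.51·0.49·(-1.96)²/(0.37−0.51)² = 49.0.
At s = 49.0: P(θ<0.37) ≈ 0.024. Adjusting to match 0.025 gives s ≈ 47.80.
So α = 0.51·47.80 ≈ 24.38, β = 0.49·47.80 ≈ 23.42.

α ≈ 24.38, β ≈ 23.42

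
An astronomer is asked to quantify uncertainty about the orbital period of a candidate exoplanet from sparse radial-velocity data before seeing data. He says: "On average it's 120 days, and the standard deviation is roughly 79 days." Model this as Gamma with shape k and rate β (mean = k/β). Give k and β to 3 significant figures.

k ≈ 2.31, β ≈ 0.0192

For Gamma(k, rate β): mean = k/β, variance = k/β², so CV = 1/√k.
CV = SD/mean = 79/120 = 0.6583, hence k = 1/CV² = 2.31.
Then β = k/mean = 2.31/120 = 0.0192.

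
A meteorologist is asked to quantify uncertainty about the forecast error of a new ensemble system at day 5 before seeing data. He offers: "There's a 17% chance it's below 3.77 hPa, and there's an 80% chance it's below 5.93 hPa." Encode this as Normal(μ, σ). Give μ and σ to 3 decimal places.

The p-quantile of Normal(μ,σ) is μ + z_p·σ, with z_{0.17} = -0.9542 and z_{0.8} = 0.8416.
Eliminate σ: μ = (z₂·x₁ − z₁·x₂)/(z₂ − z₁) = (0.8416·3.77 − (-0.9542)·5.93)/1.796 = 4.918.
Then σ = (x₂ − x₁)/(z₂ − z₁) = (5.93 − 3.77)/1.796 = 1.203.

μ = 4.918, σ = 1.203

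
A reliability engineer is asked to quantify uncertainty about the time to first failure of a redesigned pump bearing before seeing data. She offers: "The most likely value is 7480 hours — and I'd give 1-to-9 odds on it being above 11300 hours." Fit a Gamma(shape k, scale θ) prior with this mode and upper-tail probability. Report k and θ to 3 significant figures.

k ≈ 11.9, θ ≈ 684

Gamma(k,θ) with k>1 has mode (k−1)θ, so θ = 7480/(k−1).
Need P(X < 11300) = 0.9 with θ tied to k this way. Start at k = 2, θ = 7480: P(X<11300) ≈ 0.446.
Too low — raise k to concentrate. Iterating converges to k ≈ 11.9.
Then θ = 7480/(11.9−1) ≈ 684.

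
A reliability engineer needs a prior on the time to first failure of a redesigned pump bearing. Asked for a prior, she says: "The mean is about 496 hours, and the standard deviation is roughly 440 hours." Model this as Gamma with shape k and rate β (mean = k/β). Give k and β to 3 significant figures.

For Gamma(k, rate β): mean = k/β, variance = k/β², so CV = 1/√k.
CV = SD/mean = 440/496 = 0.8871, hence k = 1/CV² = 1.27.
Then β = k/mean = 1.27/496 = 0.00256.

k ≈ 1.27, β ≈ 0.00256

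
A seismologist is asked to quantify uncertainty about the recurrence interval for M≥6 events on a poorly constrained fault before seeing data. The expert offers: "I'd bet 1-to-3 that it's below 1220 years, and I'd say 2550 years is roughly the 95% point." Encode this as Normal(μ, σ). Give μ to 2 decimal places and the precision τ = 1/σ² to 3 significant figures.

For Normal(μ,σ), the p-quantile is μ + z_p·σ. Here z_{0.25} = -0.6745, z_{0.95} = 1.645.
So 1220 = μ − 0.6745σ and 2550 = μ + 1.645σ.
Subtracting: σ = (2550 − 1220)/(1.645 − (-0.6745)) = 573.44.
Then μ = 1220 − (-0.6745)·573.44 = 1606.78.
Precision τ = 1/σ² = 1/573.4² = 3.04e-06.

μ = 1606.78, τ = 3.04e-06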